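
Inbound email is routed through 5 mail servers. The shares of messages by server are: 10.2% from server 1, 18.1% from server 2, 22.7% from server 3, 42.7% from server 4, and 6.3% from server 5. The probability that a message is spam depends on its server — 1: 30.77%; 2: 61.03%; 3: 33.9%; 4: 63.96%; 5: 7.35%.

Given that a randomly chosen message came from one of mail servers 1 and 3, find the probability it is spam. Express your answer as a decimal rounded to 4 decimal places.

Let J = {1, 3}.
P(J) = 0.102 + 0.227 = 0.329.
P(S ∩ J) = 0.3077·0.102 + 0.339·0.227 = 0.0313854 + 0.076953 = 0.1083384.
P(S | J) = 0.1083384 / 0.329 = 0.329296…

P(S|J) ≈ 0.3293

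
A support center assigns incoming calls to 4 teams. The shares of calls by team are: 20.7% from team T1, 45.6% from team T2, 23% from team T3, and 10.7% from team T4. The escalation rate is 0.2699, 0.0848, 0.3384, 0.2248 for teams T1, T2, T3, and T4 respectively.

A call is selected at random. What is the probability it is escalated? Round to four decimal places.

0.1964

P(E) = P(E|T1)·P(T1) + P(E|T2)·P(T2) + P(E|T3)·P(T3) + P(E|T4)·P(T4)
      = 0.2699·0.207 + 0.0848·0.456 + 0.3384·0.23 + 0.2248·0.107
      = 0.0558693 + 0.0386688 + 0.077832 + 0.0240536 = 0.1964237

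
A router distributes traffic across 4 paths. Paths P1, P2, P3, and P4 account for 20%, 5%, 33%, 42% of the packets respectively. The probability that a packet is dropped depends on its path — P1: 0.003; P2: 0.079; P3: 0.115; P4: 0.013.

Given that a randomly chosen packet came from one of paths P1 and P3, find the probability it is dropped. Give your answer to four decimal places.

0.0727

Let S = {P1, P3}.
P(S) = 0.2 + 0.33 = 0.53.
P(L ∩ S) = 0.003·0.2 + 0.115·0.33 = 0.0006 + 0.03795 = 0.03855.
P(L | S) = 0.03855 / 0.53 = 0.072736…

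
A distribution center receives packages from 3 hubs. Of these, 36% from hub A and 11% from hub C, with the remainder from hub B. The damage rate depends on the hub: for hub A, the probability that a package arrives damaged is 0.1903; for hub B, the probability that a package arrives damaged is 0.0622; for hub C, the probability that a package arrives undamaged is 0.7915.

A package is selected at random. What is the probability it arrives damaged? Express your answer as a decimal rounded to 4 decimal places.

0.1244

P(B) = 1 − (0.36 + 0.11) = 0.53.
P(D|C) = 1 − 0.7915 = 0.2085.
P(D) = P(D|A)·P(A) + P(D|B)·P(B) + P(D|C)·P(C)
      = 0.1903·0.36 + 0.0622·0.53 + 0.2085·0.11
      = 0.068508 + 0.032966 + 0.022935 = 0.124409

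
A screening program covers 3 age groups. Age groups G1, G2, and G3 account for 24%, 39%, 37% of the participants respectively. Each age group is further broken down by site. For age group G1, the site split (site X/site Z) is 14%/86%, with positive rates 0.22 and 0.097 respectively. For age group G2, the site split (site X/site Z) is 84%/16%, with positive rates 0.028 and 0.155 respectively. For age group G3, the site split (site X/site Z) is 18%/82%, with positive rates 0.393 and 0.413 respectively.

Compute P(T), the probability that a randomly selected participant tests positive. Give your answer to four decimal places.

P(T|G1) = 0.14·0.22 + 0.86·0.097 = 0.0308 + 0.08342 = 0.11422
P(T|G2) = 0.84·0.028 + 0.16·0.155 = 0.02352 + 0.0248 = 0.04832
P(T|G3) = 0.18·0.393 + 0.82·0.413 = 0.07074 + 0.33866 = 0.4094
Then overall,
P(T) = 0.24·0.11422 + 0.39·0.04832 + 0.37·0.4094
      = 0.0274128 + 0.0188448 + 0.151478 = 0.1977356

P(T) ≈ 0.1977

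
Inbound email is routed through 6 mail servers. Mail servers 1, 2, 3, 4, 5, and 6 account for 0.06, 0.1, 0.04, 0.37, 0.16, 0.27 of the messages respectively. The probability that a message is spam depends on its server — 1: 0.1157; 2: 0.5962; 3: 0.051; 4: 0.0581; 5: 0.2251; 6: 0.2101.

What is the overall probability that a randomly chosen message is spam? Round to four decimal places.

P(S) = P(S|1)·P(1) + P(S|2)·P(2) + P(S|3)·P(3) + P(S|4)·P(4) + P(S|5)·P(5) + P(S|6)·P(6)
      = 0.1157·0.06 + 0.5962·0.1 + 0.051·0.04 + 0.0581·0.37 + 0.2251·0.16 + 0.2101·0.27
      = 0.006942 + 0.05962 + 0.00204 + 0.021497 + 0.036016 + 0.056727 = 0.182842

P(S) ≈ 0.1828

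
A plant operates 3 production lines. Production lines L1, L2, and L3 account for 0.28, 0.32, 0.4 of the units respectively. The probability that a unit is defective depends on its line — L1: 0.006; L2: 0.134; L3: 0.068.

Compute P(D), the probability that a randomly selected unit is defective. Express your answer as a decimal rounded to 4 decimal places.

P(D) ≈ 0.0718

Summing over the partition,
P(D) = P(D|L1)·P(L1) + P(D|L2)·P(L2) + P(D|L3)·P(L3)
      = 0.006·0.28 + 0.134·0.32 + 0.068·0.4
      = 0.00168 + 0.04288 + 0.0272 = 0.07176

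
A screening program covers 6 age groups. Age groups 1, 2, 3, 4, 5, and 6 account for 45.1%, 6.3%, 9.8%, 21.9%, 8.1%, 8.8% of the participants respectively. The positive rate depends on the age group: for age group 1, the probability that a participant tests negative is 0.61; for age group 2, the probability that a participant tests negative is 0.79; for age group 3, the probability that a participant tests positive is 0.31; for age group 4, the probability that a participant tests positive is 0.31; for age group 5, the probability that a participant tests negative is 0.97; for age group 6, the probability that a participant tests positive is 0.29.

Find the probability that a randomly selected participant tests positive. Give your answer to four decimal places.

0.3153

P(T|1) = 1 − 0.61 = 0.39.
P(T|2) = 1 − 0.79 = 0.21.
P(T|5) = 1 − 0.97 = 0.03.
P(T) = P(T|1)·P(1) + P(T|2)·P(2) + P(T|3)·P(3) + P(T|4)·P(4) + P(T|5)·P(5) + P(T|6)·P(6)
      = 0.39·0.451 + 0.21·0.063 + 0.31·0.098 + 0.31·0.219 + 0.03·0.081 + 0.29·0.088
      = 0.17589 + 0.01323 + 0.03038 + 0.06789 + 0.00243 + 0.02552 = 0.31534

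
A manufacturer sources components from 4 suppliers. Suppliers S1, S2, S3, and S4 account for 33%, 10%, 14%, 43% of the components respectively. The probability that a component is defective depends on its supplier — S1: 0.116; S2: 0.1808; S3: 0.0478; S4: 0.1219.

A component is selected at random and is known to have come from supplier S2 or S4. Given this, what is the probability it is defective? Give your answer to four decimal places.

P(D|S) ≈ 0.1330

Let S = {S2, S4}.
P(S) = 0.1 + 0.43 = 0.53.
P(D ∩ S) = 0.1808·0.1 + 0.1219·0.43 = 0.01808 + 0.052417 = 0.070497.
P(D | S) = 0.070497 / 0.53 = 0.133013…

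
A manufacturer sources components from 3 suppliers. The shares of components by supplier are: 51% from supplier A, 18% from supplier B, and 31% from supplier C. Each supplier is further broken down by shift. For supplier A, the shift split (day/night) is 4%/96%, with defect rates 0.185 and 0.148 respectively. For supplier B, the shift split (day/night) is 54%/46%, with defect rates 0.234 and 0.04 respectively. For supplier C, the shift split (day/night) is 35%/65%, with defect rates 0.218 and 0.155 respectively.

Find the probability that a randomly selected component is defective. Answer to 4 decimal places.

0.1572

P(D|A) = 0.04·0.185 + 0.96·0.148 = 0.0074 + 0.14208 = 0.14948
P(D|B) = 0.54·0.234 + 0.46·0.04 = 0.12636 + 0.0184 = 0.14476
P(D|C) = 0.35·0.218 + 0.65·0.155 = 0.0763 + 0.10075 = 0.17705
Then overall,
P(D) = 0.51·0.14948 + 0.18·0.14476 + 0.31·0.17705
      = 0.0762348 + 0.0260568 + 0.0548855 = 0.1571771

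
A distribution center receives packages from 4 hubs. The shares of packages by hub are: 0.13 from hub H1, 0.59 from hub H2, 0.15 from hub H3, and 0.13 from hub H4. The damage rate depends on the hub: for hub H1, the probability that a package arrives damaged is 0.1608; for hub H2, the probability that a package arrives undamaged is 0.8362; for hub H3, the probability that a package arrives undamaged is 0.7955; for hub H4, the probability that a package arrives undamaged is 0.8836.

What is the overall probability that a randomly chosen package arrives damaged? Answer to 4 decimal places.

0.1634

P(D|H2) = 1 − 0.8362 = 0.1638.
P(D|H3) = 1 − 0.7955 = 0.2045.
P(D|H4) = 1 − 0.8836 = 0.1164.
Using total probability over the partition,
P(D) = P(D|H1)·P(H1) + P(D|H2)·P(H2) + P(D|H3)·P(H3) + P(D|H4)·P(H4)
      = 0.1608·0.13 + 0.1638·0.59 + 0.2045·0.15 + 0.1164·0.13
      = 0.020904 + 0.096642 + 0.030675 + 0.015132 = 0.163353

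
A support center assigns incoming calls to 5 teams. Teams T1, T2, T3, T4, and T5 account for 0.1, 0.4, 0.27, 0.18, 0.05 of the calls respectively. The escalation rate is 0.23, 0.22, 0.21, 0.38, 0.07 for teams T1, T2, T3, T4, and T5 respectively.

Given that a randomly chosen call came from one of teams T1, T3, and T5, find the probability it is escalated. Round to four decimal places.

0.1981

Let S = {T1, T3, T5}.
P(S) = 0.1 + 0.27 + 0.05 = 0.42.
P(E ∩ S) = 0.23·0.1 + 0.21·0.27 + 0.07·0.05 = 0.023 + 0.0567 + 0.0035 = 0.0832.
P(E | S) = 0.0832 / 0.42 = 0.198095…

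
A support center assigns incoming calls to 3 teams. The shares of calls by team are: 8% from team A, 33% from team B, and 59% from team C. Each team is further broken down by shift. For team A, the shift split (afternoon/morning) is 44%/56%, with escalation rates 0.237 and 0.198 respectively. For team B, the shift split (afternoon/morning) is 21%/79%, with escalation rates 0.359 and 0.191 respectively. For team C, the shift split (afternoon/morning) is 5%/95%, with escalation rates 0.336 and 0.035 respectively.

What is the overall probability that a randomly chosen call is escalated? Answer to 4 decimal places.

P(E|A) = 0.44·0.237 + 0.56·0.198 = 0.10428 + 0.11088 = 0.21516
P(E|B) = 0.21·0.359 + 0.79·0.191 = 0.07539 + 0.15089 = 0.22628
P(E|C) = 0.05·0.336 + 0.95·0.035 = 0.0168 + 0.03325 = 0.05005
Then overall,
P(E) = 0.08·0.21516 + 0.33·0.22628 + 0.59·0.05005
      = 0.0172128 + 0.0746724 + 0.0295295 = 0.1214147

P(E) ≈ 0.1214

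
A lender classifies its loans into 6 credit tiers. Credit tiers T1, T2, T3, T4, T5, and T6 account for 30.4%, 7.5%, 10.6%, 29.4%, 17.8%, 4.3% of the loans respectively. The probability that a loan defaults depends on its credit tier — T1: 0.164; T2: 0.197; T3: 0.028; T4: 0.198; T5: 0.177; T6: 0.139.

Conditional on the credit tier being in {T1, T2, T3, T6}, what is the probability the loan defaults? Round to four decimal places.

Let S = {T1, T2, T3, T6}.
P(S) = 0.304 + 0.075 + 0.106 + 0.043 = 0.528.
P(D ∩ S) = 0.164·0.304 + 0.197·0.075 + 0.028·0.106 + 0.139·0.043 = 0.049856 + 0.014775 + 0.002968 + 0.005977 = 0.073576.
P(D | S) = 0.073576 / 0.528 = 0.139348…

P(D|S) ≈ 0.1393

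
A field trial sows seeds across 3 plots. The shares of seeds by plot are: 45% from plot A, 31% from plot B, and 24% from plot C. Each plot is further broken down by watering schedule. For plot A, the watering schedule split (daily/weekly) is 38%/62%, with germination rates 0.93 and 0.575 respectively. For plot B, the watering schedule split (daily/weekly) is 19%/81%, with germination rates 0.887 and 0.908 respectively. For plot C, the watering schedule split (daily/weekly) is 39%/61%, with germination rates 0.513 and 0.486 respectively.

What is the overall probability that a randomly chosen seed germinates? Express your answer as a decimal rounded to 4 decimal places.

P(G|A) = 0.38·0.93 + 0.62·0.575 = 0.3534 + 0.3565 = 0.7099
P(G|B) = 0.19·0.887 + 0.81·0.908 = 0.16853 + 0.73548 = 0.90401
P(G|C) = 0.39·0.513 + 0.61·0.486 = 0.20007 + 0.29646 = 0.49653
Then overall,
P(G) = 0.45·0.7099 + 0.31·0.90401 + 0.24·0.49653
      = 0.319455 + 0.2802431 + 0.1191672 = 0.7188653

P(G) ≈ 0.7189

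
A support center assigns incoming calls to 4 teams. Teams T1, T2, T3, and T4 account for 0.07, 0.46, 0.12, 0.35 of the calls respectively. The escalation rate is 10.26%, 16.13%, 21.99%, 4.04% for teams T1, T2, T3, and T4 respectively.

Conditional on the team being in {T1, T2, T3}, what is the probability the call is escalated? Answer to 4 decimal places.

Let S = {T1, T2, T3}.
P(S) = 0.07 + 0.46 + 0.12 = 0.65.
P(E ∩ S) = 0.1026·0.07 + 0.1613·0.46 + 0.2199·0.12 = 0.007182 + 0.074198 + 0.026388 = 0.107768.
P(E | S) = 0.107768 / 0.65 = 0.165797…

P(E|S) ≈ 0.1658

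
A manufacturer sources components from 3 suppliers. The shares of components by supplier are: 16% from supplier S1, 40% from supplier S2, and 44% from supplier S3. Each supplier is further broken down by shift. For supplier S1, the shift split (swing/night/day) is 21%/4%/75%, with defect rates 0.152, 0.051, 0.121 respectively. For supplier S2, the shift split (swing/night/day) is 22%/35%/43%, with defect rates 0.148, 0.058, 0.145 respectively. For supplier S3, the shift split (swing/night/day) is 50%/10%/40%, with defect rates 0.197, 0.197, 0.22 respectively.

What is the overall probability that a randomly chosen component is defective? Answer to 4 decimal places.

0.1568

P(D|S1) = 0.21·0.152 + 0.04·0.051 + 0.75·0.121 = 0.03192 + 0.00204 + 0.09075 = 0.12471
P(D|S2) = 0.22·0.148 + 0.35·0.058 + 0.43·0.145 = 0.03256 + 0.0203 + 0.06235 = 0.11521
P(D|S3) = 0.5·0.197 + 0.1·0.197 + 0.4·0.22 = 0.0985 + 0.0197 + 0.088 = 0.2062
Then overall,
P(D) = 0.16·0.12471 + 0.4·0.11521 + 0.44·0.2062
      = 0.0199536 + 0.046084 + 0.090728 = 0.1567656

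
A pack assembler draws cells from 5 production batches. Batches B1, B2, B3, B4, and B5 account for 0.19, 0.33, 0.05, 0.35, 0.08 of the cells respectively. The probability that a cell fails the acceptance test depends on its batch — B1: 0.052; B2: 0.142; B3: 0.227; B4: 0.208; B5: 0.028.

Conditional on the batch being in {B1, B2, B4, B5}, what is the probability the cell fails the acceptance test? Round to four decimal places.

0.1387

Let S = {B1, B2, B4, B5}.
P(S) = 0.19 + 0.33 + 0.35 + 0.08 = 0.95.
P(F ∩ S) = 0.052·0.19 + 0.142·0.33 + 0.208·0.35 + 0.028·0.08 = 0.00988 + 0.04686 + 0.0728 + 0.00224 = 0.13178.
P(F | S) = 0.13178 / 0.95 = 0.138716…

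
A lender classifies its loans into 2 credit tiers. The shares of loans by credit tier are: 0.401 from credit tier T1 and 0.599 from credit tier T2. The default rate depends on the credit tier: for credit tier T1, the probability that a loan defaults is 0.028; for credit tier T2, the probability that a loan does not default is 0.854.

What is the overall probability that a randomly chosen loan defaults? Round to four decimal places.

P(D) ≈ 0.0987

P(D|T2) = 1 − 0.854 = 0.146.
By the law of total probability,
P(D) = P(D|T1)·P(T1) + P(D|T2)·P(T2)
      = 0.028·0.401 + 0.146·0.599
      = 0.011228 + 0.087454 = 0.098682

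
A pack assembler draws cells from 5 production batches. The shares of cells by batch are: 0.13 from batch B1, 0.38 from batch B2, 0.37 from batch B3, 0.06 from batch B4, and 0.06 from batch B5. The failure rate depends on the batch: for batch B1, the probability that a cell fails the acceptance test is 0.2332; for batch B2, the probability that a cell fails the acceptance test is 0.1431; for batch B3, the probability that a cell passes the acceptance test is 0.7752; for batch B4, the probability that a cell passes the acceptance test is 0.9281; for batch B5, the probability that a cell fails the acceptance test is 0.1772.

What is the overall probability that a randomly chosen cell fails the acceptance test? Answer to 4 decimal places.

0.1828

P(F|B3) = 1 − 0.7752 = 0.2248.
P(F|B4) = 1 − 0.9281 = 0.0719.
P(F) = P(F|B1)·P(B1) + P(F|B2)·P(B2) + P(F|B3)·P(B3) + P(F|B4)·P(B4) + P(F|B5)·P(B5)
      = 0.2332·0.13 + 0.1431·0.38 + 0.2248·0.37 + 0.0719·0.06 + 0.1772·0.06
      = 0.030316 + 0.054378 + 0.083176 + 0.004314 + 0.010632 = 0.182816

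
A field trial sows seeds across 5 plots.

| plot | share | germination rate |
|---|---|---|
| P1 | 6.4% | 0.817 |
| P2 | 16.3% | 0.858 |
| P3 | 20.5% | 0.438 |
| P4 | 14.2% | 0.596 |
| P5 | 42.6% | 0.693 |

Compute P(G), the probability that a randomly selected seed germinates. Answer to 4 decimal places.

P(G) = P(G|P1)·P(P1) + P(G|P2)·P(P2) + P(G|P3)·P(P3) + P(G|P4)·P(P4) + P(G|P5)·P(P5)
      = 0.817·0.064 + 0.858·0.163 + 0.438·0.205 + 0.596·0.142 + 0.693·0.426
      = 0.052288 + 0.139854 + 0.08979 + 0.084632 + 0.295218 = 0.661782

0.6618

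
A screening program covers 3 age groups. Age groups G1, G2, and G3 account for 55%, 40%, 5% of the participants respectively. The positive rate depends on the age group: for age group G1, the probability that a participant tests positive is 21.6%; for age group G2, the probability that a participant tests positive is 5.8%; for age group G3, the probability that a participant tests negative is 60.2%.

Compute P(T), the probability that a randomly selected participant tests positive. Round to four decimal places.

0.1619

P(T|G3) = 1 − 0.602 = 0.398.
P(T) = P(T|G1)·P(G1) + P(T|G2)·P(G2) + P(T|G3)·P(G3)
      = 0.216·0.55 + 0.058·0.4 + 0.398·0.05
      = 0.1188 + 0.0232 + 0.0199 = 0.1619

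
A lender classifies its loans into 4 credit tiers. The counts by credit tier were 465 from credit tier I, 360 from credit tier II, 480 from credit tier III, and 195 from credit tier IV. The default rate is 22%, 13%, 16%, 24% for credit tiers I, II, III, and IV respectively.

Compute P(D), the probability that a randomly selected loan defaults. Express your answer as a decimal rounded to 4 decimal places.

Total: 465 + 360 + 480 + 195 = 1500.
P(I) = 465/1500 = 0.31. P(II) = 360/1500 = 0.24. P(III) = 480/1500 = 0.32. P(IV) = 195/1500 = 0.13.
P(D) = P(D|I)·P(I) + P(D|II)·P(II) + P(D|III)·P(III) + P(D|IV)·P(IV)
      = 0.22·0.31 + 0.13·0.24 + 0.16·0.32 + 0.24·0.13
      = 0.0682 + 0.0312 + 0.0512 + 0.0312 = 0.1818

P(D) ≈ 0.1818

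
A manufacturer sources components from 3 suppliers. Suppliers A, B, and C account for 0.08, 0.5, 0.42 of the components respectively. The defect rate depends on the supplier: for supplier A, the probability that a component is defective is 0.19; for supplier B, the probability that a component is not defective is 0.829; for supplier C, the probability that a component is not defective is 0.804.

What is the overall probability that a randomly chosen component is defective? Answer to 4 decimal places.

0.1830

P(D|B) = 1 − 0.829 = 0.171.
P(D|C) = 1 − 0.804 = 0.196.
Using total probability over the partition,
P(D) = P(D|A)·P(A) + P(D|B)·P(B) + P(D|C)·P(C)
      = 0.19·0.08 + 0.171·0.5 + 0.196·0.42
      = 0.0152 + 0.0855 + 0.08232 = 0.18302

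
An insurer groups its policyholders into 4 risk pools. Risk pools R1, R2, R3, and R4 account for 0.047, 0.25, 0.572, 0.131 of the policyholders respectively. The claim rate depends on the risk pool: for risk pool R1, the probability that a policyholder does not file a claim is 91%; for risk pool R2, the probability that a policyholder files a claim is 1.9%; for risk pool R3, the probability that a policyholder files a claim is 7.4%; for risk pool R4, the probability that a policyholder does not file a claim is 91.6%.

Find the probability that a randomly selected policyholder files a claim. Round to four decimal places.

P(C|R1) = 1 − 0.91 = 0.09.
P(C|R4) = 1 − 0.916 = 0.084.
Using total probability over the partition,
P(C) = P(C|R1)·P(R1) + P(C|R2)·P(R2) + P(C|R3)·P(R3) + P(C|R4)·P(R4)
      = 0.09·0.047 + 0.019·0.25 + 0.074·0.572 + 0.084·0.131
      = 0.00423 + 0.00475 + 0.042328 + 0.011004 = 0.062312

0.0623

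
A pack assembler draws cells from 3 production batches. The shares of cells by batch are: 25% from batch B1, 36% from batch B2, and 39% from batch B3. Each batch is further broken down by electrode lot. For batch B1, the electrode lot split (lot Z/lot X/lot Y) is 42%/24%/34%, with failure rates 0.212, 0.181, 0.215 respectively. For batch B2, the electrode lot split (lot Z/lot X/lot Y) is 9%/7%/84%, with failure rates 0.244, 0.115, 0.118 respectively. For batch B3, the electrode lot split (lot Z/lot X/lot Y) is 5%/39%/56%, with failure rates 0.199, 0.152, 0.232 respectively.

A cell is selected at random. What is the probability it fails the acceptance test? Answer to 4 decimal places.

P(F|B1) = 0.42·0.212 + 0.24·0.181 + 0.34·0.215 = 0.08904 + 0.04344 + 0.0731 = 0.20558
P(F|B2) = 0.09·0.244 + 0.07·0.115 + 0.84·0.118 = 0.02196 + 0.00805 + 0.09912 = 0.12913
P(F|B3) = 0.05·0.199 + 0.39·0.152 + 0.56·0.232 = 0.00995 + 0.05928 + 0.12992 = 0.19915
Then overall,
P(F) = 0.25·0.20558 + 0.36·0.12913 + 0.39·0.19915
      = 0.051395 + 0.0464868 + 0.0776685 = 0.1755503

P(F) ≈ 0.1756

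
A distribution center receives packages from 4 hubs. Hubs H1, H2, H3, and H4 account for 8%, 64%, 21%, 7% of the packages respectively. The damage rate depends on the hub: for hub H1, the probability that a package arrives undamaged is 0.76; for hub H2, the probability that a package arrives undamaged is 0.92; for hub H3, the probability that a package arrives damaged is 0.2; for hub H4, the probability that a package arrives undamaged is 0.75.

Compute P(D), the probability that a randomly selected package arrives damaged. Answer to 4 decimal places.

P(D) ≈ 0.1299

P(D|H1) = 1 − 0.76 = 0.24.
P(D|H2) = 1 − 0.92 = 0.08.
P(D|H4) = 1 − 0.75 = 0.25.
P(D) = P(D|H1)·P(H1) + P(D|H2)·P(H2) + P(D|H3)·P(H3) + P(D|H4)·P(H4)
      = 0.24·0.08 + 0.08·0.64 + 0.2·0.21 + 0.25·0.07
      = 0.0192 + 0.0512 + 0.042 + 0.0175 = 0.1299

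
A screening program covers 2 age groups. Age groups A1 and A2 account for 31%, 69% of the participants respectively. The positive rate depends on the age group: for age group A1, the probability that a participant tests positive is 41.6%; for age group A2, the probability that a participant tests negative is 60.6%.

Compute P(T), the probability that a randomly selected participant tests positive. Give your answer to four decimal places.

P(T|A2) = 1 − 0.606 = 0.394.
P(T) = P(T|A1)·P(A1) + P(T|A2)·P(A2)
      = 0.416·0.31 + 0.394·0.69
      = 0.12896 + 0.27186 = 0.40082

P(T) ≈ 0.4008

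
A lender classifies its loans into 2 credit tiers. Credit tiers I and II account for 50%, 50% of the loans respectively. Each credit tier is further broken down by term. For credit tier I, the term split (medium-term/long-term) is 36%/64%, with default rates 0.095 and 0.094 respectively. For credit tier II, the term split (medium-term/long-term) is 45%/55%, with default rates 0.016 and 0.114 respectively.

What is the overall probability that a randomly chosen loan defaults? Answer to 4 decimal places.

P(D|I) = 0.36·0.095 + 0.64·0.094 = 0.0342 + 0.06016 = 0.09436
P(D|II) = 0.45·0.016 + 0.55·0.114 = 0.0072 + 0.0627 = 0.0699
Then overall,
P(D) = 0.5·0.09436 + 0.5·0.0699
      = 0.04718 + 0.03495 = 0.08213

P(D) ≈ 0.0821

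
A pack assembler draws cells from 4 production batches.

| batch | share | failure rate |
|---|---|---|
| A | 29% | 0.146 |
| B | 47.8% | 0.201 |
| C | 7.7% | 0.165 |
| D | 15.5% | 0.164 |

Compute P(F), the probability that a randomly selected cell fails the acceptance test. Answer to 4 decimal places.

P(F) ≈ 0.1765

Summing over the partition,
P(F) = P(F|A)·P(A) + P(F|B)·P(B) + P(F|C)·P(C) + P(F|D)·P(D)
      = 0.146·0.29 + 0.201·0.478 + 0.165·0.077 + 0.164·0.155
      = 0.04234 + 0.096078 + 0.012705 + 0.02542 = 0.176543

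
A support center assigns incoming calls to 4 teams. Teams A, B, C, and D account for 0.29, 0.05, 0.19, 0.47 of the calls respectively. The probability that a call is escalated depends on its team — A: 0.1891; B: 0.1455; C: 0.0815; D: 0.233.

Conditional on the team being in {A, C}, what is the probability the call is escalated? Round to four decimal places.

P(E|S) ≈ 0.1465

Let S = {A, C}.
P(S) = 0.29 + 0.19 = 0.48.
P(E ∩ S) = 0.1891·0.29 + 0.0815·0.19 = 0.054839 + 0.015485 = 0.070324.
P(E | S) = 0.070324 / 0.48 = 0.146508…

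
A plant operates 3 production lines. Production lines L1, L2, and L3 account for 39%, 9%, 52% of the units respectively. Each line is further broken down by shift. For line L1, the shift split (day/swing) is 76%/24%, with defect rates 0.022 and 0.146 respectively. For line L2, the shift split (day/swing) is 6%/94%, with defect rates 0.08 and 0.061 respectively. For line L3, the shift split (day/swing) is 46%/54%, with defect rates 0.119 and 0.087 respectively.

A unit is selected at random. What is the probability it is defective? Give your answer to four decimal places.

P(D|L1) = 0.76·0.022 + 0.24·0.146 = 0.01672 + 0.03504 = 0.05176
P(D|L2) = 0.06·0.08 + 0.94·0.061 = 0.0048 + 0.05734 = 0.06214
P(D|L3) = 0.46·0.119 + 0.54·0.087 = 0.05474 + 0.04698 = 0.10172
Then overall,
P(D) = 0.39·0.05176 + 0.09·0.06214 + 0.52·0.10172
      = 0.0201864 + 0.0055926 + 0.0528944 = 0.0786734

0.0787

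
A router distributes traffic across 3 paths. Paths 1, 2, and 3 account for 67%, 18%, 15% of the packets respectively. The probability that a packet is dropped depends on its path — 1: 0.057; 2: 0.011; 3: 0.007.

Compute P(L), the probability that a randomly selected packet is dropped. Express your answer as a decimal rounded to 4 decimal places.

P(L) ≈ 0.0412

Using total probability over the partition,
P(L) = P(L|1)·P(1) + P(L|2)·P(2) + P(L|3)·P(3)
      = 0.057·0.67 + 0.011·0.18 + 0.007·0.15
      = 0.03819 + 0.00198 + 0.00105 = 0.04122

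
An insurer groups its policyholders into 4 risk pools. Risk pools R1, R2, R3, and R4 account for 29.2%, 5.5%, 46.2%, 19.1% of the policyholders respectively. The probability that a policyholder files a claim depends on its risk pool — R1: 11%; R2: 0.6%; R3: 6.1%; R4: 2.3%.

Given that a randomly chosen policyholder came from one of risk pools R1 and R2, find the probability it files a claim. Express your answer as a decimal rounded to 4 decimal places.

Let S = {R1, R2}.
P(S) = 0.292 + 0.055 = 0.347.
P(C ∩ S) = 0.11·0.292 + 0.006·0.055 = 0.03212 + 0.00033 = 0.03245.
P(C | S) = 0.03245 / 0.347 = 0.093516…

P(C|S) ≈ 0.0935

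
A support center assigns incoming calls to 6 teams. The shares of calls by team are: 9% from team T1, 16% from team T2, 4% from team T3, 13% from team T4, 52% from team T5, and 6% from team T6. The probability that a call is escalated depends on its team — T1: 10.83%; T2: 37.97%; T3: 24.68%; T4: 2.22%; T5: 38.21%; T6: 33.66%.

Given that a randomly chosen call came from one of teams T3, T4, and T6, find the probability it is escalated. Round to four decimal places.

Let S = {T3, T4, T6}.
P(S) = 0.04 + 0.13 + 0.06 = 0.23.
P(E ∩ S) = 0.2468·0.04 + 0.0222·0.13 + 0.3366·0.06 = 0.009872 + 0.002886 + 0.020196 = 0.032954.
P(E | S) = 0.032954 / 0.23 = 0.143278…

0.1433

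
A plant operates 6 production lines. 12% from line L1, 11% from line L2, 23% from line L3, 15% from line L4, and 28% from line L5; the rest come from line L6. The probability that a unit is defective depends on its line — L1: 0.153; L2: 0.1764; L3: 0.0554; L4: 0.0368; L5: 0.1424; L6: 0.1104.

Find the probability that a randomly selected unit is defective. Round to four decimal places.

P(L6) = 1 − (0.12 + 0.11 + 0.23 + 0.15 + 0.28) = 0.11.
P(D) = P(D|L1)·P(L1) + P(D|L2)·P(L2) + P(D|L3)·P(L3) + P(D|L4)·P(L4) + P(D|L5)·P(L5) + P(D|L6)·P(L6)
      = 0.153·0.12 + 0.1764·0.11 + 0.0554·0.23 + 0.0368·0.15 + 0.1424·0.28 + 0.1104·0.11
      = 0.01836 + 0.019404 + 0.012742 + 0.00552 + 0.039872 + 0.012144 = 0.108042

P(D) ≈ 0.1080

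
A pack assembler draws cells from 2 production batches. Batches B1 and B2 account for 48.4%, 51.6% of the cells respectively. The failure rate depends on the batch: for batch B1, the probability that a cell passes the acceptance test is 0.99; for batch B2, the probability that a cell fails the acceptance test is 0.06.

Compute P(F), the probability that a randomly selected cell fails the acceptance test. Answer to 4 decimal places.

P(F) ≈ 0.0358

P(F|B1) = 1 − 0.99 = 0.01.
P(F) = P(F|B1)·P(B1) + P(F|B2)·P(B2)
      = 0.01·0.484 + 0.06·0.516
      = 0.00484 + 0.03096 = 0.0358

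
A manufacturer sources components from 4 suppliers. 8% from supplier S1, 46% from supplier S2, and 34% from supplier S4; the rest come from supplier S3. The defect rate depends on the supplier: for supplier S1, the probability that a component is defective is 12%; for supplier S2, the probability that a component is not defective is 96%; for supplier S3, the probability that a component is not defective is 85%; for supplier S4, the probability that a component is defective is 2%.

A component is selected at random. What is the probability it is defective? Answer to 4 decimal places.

P(S3) = 1 − (0.08 + 0.46 + 0.34) = 0.12.
P(D|S2) = 1 − 0.96 = 0.04.
P(D|S3) = 1 − 0.85 = 0.15.
P(D) = P(D|S1)·P(S1) + P(D|S2)·P(S2) + P(D|S3)·P(S3) + P(D|S4)·P(S4)
      = 0.12·0.08 + 0.04·0.46 + 0.15·0.12 + 0.02·0.34
      = 0.0096 + 0.0184 + 0.018 + 0.0068 = 0.0528

0.0528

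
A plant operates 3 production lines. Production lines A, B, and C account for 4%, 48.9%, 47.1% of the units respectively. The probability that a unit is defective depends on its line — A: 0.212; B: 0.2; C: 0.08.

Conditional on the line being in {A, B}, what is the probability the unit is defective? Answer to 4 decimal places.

Let S = {A, B}.
P(S) = 0.04 + 0.489 = 0.529.
P(D ∩ S) = 0.212·0.04 + 0.2·0.489 = 0.00848 + 0.0978 = 0.10628.
P(D | S) = 0.10628 / 0.529 = 0.200907…

0.2009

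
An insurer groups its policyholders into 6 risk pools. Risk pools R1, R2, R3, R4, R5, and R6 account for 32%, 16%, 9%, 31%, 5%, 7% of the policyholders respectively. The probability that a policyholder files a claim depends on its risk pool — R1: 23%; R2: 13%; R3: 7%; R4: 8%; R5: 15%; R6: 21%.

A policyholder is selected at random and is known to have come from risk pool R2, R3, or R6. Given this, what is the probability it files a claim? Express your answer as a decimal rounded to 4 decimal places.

Let S = {R2, R3, R6}.
P(S) = 0.16 + 0.09 + 0.07 = 0.32.
P(C ∩ S) = 0.13·0.16 + 0.07·0.09 + 0.21·0.07 = 0.0208 + 0.0063 + 0.0147 = 0.0418.
P(C | S) = 0.0418 / 0.32 = 0.130625…

P(C|S) ≈ 0.1306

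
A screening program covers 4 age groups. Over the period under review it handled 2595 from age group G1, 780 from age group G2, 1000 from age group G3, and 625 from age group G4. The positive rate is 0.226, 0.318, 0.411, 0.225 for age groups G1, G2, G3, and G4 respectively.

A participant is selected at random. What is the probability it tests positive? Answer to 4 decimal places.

Total: 2595 + 780 + 1000 + 625 = 5000.
P(G1) = 2595/5000 = 0.519. P(G2) = 780/5000 = 0.156. P(G3) = 1000/5000 = 0.2. P(G4) = 625/5000 = 0.125.
P(T) = P(T|G1)·P(G1) + P(T|G2)·P(G2) + P(T|G3)·P(G3) + P(T|G4)·P(G4)
      = 0.226·0.519 + 0.318·0.156 + 0.411·0.2 + 0.225·0.125
      = 0.117294 + 0.049608 + 0.0822 + 0.028125 = 0.277227

P(T) ≈ 0.2772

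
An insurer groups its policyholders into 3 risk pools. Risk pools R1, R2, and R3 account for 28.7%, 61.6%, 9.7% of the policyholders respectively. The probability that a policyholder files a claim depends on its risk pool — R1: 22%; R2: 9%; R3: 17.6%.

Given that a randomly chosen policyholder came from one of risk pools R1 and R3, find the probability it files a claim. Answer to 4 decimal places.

0.2089

Let S = {R1, R3}.
P(S) = 0.287 + 0.097 = 0.384.
P(C ∩ S) = 0.22·0.287 + 0.176·0.097 = 0.06314 + 0.017072 = 0.080212.
P(C | S) = 0.080212 / 0.384 = 0.208885…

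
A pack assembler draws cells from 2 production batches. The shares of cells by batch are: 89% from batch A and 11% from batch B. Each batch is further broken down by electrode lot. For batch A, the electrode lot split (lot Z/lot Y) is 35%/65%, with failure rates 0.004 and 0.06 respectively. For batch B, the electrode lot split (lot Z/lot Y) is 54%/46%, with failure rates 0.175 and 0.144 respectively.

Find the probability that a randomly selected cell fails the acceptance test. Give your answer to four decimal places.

P(F|A) = 0.35·0.004 + 0.65·0.06 = 0.0014 + 0.039 = 0.0404
P(F|B) = 0.54·0.175 + 0.46·0.144 = 0.0945 + 0.06624 = 0.16074
By total probability over the outer partition,
P(F) = 0.89·0.0404 + 0.11·0.16074
      = 0.035956 + 0.0176814 = 0.0536374

P(F) ≈ 0.0536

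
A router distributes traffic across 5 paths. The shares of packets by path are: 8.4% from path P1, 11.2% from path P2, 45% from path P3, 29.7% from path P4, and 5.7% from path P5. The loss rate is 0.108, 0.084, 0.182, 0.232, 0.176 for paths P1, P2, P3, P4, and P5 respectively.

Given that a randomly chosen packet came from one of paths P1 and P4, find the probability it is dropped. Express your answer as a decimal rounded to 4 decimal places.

Let S = {P1, P4}.
P(S) = 0.084 + 0.297 = 0.381.
P(L ∩ S) = 0.108·0.084 + 0.232·0.297 = 0.009072 + 0.068904 = 0.077976.
P(L | S) = 0.077976 / 0.381 = 0.204661…

P(L|S) ≈ 0.2047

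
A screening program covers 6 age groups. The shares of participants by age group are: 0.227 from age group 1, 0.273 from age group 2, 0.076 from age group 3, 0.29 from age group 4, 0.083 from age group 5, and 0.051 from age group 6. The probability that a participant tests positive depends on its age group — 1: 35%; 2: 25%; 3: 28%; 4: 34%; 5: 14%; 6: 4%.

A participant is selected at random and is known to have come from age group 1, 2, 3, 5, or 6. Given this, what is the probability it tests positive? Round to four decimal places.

Let S = {1, 2, 3, 5, 6}.
P(S) = 0.227 + 0.273 + 0.076 + 0.083 + 0.051 = 0.71.
P(T ∩ S) = 0.35·0.227 + 0.25·0.273 + 0.28·0.076 + 0.14·0.083 + 0.04·0.051 = 0.07945 + 0.06825 + 0.02128 + 0.01162 + 0.00204 = 0.18264.
P(T | S) = 0.18264 / 0.71 = 0.257239…

P(T|S) ≈ 0.2572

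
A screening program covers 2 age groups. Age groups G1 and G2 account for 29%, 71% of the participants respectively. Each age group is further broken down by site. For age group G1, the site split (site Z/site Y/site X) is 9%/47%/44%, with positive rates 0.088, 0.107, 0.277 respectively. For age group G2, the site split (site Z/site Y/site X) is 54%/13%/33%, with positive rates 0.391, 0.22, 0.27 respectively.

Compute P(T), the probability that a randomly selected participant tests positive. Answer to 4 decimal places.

P(T|G1) = 0.09·0.088 + 0.47·0.107 + 0.44·0.277 = 0.00792 + 0.05029 + 0.12188 = 0.18009
P(T|G2) = 0.54·0.391 + 0.13·0.22 + 0.33·0.27 = 0.21114 + 0.0286 + 0.0891 = 0.32884
By total probability over the outer partition,
P(T) = 0.29·0.18009 + 0.71·0.32884
      = 0.0522261 + 0.2334764 = 0.2857025

P(T) ≈ 0.2857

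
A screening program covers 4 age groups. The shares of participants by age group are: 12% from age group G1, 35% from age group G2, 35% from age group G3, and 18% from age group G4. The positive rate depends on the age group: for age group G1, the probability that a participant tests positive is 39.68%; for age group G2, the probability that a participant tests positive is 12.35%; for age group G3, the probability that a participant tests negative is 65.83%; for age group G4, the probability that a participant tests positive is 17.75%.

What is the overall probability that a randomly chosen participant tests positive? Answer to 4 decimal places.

P(T|G3) = 1 − 0.6583 = 0.3417.
P(T) = P(T|G1)·P(G1) + P(T|G2)·P(G2) + P(T|G3)·P(G3) + P(T|G4)·P(G4)
      = 0.3968·0.12 + 0.1235·0.35 + 0.3417·0.35 + 0.1775·0.18
      = 0.047616 + 0.043225 + 0.119595 + 0.03195 = 0.242386

P(T) ≈ 0.2424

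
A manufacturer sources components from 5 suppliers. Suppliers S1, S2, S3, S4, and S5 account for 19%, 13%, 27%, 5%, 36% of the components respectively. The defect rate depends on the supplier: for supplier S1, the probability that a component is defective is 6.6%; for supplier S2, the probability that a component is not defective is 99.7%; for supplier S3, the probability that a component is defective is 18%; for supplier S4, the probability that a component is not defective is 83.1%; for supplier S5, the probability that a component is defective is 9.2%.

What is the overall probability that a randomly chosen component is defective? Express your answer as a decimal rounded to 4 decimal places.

P(D|S2) = 1 − 0.997 = 0.003.
P(D|S4) = 1 − 0.831 = 0.169.
Using total probability over the partition,
P(D) = P(D|S1)·P(S1) + P(D|S2)·P(S2) + P(D|S3)·P(S3) + P(D|S4)·P(S4) + P(D|S5)·P(S5)
      = 0.066·0.19 + 0.003·0.13 + 0.18·0.27 + 0.169·0.05 + 0.092·0.36
      = 0.01254 + 0.00039 + 0.0486 + 0.00845 + 0.03312 = 0.1031

0.1031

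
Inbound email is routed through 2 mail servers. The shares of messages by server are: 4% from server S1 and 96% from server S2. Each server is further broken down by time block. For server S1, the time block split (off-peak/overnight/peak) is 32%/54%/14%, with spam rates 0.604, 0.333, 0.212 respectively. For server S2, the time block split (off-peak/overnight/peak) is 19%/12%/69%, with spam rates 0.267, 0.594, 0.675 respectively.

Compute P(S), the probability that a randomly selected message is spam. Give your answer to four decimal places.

P(S|S1) = 0.32·0.604 + 0.54·0.333 + 0.14·0.212 = 0.19328 + 0.17982 + 0.02968 = 0.40278
P(S|S2) = 0.19·0.267 + 0.12·0.594 + 0.69·0.675 = 0.05073 + 0.07128 + 0.46575 = 0.58776
By total probability over the outer partition,
P(S) = 0.04·0.40278 + 0.96·0.58776
      = 0.0161112 + 0.5642496 = 0.5803608

0.5804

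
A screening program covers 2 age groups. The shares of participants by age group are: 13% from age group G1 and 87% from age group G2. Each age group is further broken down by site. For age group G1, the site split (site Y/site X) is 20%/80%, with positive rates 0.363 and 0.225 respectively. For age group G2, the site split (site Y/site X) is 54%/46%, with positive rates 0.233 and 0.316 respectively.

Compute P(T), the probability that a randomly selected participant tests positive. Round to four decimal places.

P(T) ≈ 0.2688

P(T|G1) = 0.2·0.363 + 0.8·0.225 = 0.0726 + 0.18 = 0.2526
P(T|G2) = 0.54·0.233 + 0.46·0.316 = 0.12582 + 0.14536 = 0.27118
Then overall,
P(T) = 0.13·0.2526 + 0.87·0.27118
      = 0.032838 + 0.2359266 = 0.2687646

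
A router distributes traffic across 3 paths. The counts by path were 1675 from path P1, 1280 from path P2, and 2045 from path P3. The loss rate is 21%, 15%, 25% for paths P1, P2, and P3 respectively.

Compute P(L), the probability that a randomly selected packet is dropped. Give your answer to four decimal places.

Total: 1675 + 1280 + 2045 = 5000.
P(P1) = 1675/5000 = 0.335. P(P2) = 1280/5000 = 0.256. P(P3) = 2045/5000 = 0.409.
By the law of total probability,
P(L) = P(L|P1)·P(P1) + P(L|P2)·P(P2) + P(L|P3)·P(P3)
      = 0.21·0.335 + 0.15·0.256 + 0.25·0.409
      = 0.07035 + 0.0384 + 0.10225 = 0.211

0.2110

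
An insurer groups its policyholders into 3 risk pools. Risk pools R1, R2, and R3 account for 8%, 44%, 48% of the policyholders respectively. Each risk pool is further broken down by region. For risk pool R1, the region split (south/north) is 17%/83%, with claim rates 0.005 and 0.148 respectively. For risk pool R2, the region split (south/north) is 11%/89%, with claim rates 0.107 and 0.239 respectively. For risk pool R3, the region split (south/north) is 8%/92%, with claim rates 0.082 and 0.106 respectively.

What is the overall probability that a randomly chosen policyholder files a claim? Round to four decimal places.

P(C|R1) = 0.17·0.005 + 0.83·0.148 = 0.00085 + 0.12284 = 0.12369
P(C|R2) = 0.11·0.107 + 0.89·0.239 = 0.01177 + 0.21271 = 0.22448
P(C|R3) = 0.08·0.082 + 0.92·0.106 = 0.00656 + 0.09752 = 0.10408
By total probability over the outer partition,
P(C) = 0.08·0.12369 + 0.44·0.22448 + 0.48·0.10408
      = 0.0098952 + 0.0987712 + 0.0499584 = 0.1586248

P(C) ≈ 0.1586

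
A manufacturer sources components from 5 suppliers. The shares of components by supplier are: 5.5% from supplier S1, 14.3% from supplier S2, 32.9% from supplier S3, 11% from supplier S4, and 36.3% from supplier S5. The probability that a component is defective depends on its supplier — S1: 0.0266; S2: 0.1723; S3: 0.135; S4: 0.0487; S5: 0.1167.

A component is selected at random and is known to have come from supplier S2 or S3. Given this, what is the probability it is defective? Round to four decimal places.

Let S = {S2, S3}.
P(S) = 0.143 + 0.329 = 0.472.
P(D ∩ S) = 0.1723·0.143 + 0.135·0.329 = 0.0246389 + 0.044415 = 0.0690539.
P(D | S) = 0.0690539 / 0.472 = 0.146301…

0.1463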